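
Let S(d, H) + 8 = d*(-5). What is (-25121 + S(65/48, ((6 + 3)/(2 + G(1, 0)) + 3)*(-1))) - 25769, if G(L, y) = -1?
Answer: -2443429/48 ≈ -50905.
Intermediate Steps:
S(d, H) = -8 - 5*d (S(d, H) = -8 + d*(-5) = -8 - 5*d)
(-25121 + S(65/48, ((6 + 3)/(2 + G(1, 0)) + 3)*(-1))) - 25769 = (-25121 + (-8 - 325/48)) - 25769 = (-25121 - 709/48) - 25769 = -1206517/48 - 25769 = -2443429/48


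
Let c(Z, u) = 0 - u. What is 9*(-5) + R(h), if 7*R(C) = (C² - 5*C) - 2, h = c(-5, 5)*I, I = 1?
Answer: -267/7 ≈ -38.143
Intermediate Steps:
c(Z, u) = -u
h = -5 (h = -1*5*1 = -5*1 = -5)
R(C) = -2/7 - 5*C/7 + C²/7 (R(C) = ((C² - 5*C) - 2)/7 = (-2 + C² - 5*C)/7 = -2/7 - 5*C/7 + C²/7)
9*(-5) + R(h) = 9*(-5) + (-2/7 - 5/7*(-5) + (⅐)*(-5)²) = -45 + (-2/7 + 25/7 + (⅐)*25) = -45 + (-2/7 + 25/7 + 25/7) = -45 + 48/7 = -267/7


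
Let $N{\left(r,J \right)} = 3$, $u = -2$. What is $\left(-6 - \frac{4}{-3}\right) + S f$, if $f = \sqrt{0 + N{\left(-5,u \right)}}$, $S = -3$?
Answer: $- \frac{14}{3} - 3 \sqrt{3} \approx -9.8628$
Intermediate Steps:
$f = \sqrt{3}$ ($f = \sqrt{0 + 3} = \sqrt{3} \approx 1.732$)
$\left(-6 - \frac{4}{-3}\right) + S f = \left(-6 - \frac{4}{-3}\right) - 3 \sqrt{3} = \left(-6 - - \frac{4}{3}\right) - 3 \sqrt{3} = \left(-6 + \frac{4}{3}\right) - 3 \sqrt{3} = - \frac{14}{3} - 3 \sqrt{3}$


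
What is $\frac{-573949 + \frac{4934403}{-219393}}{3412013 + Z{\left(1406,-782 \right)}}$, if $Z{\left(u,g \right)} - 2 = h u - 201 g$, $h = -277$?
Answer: $- \frac{39413248}{218344789} \approx -0.18051$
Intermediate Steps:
$Z{\left(u,g \right)} = 2 - 277 u - 201 g$ ($Z{\left(u,g \right)} = 2 - \left(201 g + 277 u\right) = 2 - 277 u - 201 g$)
$\frac{-573949 + \frac{4934403}{-219393}}{3412013 + Z{\left(1406,-782 \right)}} = \frac{-573949 + \frac{4934403}{-219393}}{3412013 - 232278} = \frac{-573949 + 4934403 \left(- \frac{1}{219393}\right)}{3412013 + \left(2 - 389462 + 157182\right)} = \frac{-573949 - \frac{548267}{24377}}{3412013 - 232278} = - \frac{13991703040}{24377 \cdot 3179735} = \left(- \frac{13991703040}{24377}\right) \frac{1}{3179735} = - \frac{39413248}{218344789}$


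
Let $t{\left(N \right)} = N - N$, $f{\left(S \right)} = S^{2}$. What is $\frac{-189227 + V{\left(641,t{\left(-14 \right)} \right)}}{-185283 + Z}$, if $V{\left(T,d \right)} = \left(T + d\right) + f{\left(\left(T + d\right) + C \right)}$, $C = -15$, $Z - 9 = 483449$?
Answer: $\frac{40658}{59635} \approx 0.68178$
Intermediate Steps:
$Z = 483458$ ($Z = 9 + 483449 = 483458$)
$t{\left(N \right)} = 0$
$V{\left(T,d \right)} = T + d + \left(-15 + T + d\right)^{2}$ ($V{\left(T,d \right)} = \left(T + d\right) + \left(\left(T + d\right) - 15\right)^{2} = \left(T + d\right) + \left(-15 + T + d\right)^{2} = T + d + \left(-15 + T + d\right)^{2}$)
$\frac{-189227 + V{\left(641,t{\left(-14 \right)} \right)}}{-185283 + Z} = \frac{-189227 + \left(641 + 0 + \left(-15 + 641 + 0\right)^{2}\right)}{-185283 + 483458} = \frac{-189227 + \left(641 + 0 + 626^{2}\right)}{298175} = \left(-189227 + \left(641 + 0 + 391876\right)\right) \frac{1}{298175} = \left(-189227 + 392517\right) \frac{1}{298175} = 203290 \cdot \frac{1}{298175} = \frac{40658}{59635}$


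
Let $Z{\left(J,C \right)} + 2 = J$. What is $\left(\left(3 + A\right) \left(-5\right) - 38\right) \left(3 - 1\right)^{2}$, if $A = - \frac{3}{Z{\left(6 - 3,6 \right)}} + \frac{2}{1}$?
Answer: $-192$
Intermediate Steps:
$Z{\left(J,C \right)} = -2 + J$
$A = -1$ ($A = - \frac{3}{-2 + \left(6 - 3\right)} + \frac{2}{1} = - \frac{3}{-2 + 3} + 2 \cdot 1 = - \frac{3}{1} + 2 = \left(-3\right) 1 + 2 = -3 + 2 = -1$)
$\left(\left(3 + A\right) \left(-5\right) - 38\right) \left(3 - 1\right)^{2} = \left(\left(3 - 1\right) \left(-5\right) - 38\right) \left(3 - 1\right)^{2} = \left(2 \left(-5\right) - 38\right) 2^{2} = \left(-10 - 38\right) 4 = \left(-48\right) 4 = -192$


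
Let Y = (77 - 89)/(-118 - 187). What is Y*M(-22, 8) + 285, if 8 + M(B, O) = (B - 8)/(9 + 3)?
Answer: 86799/305 ≈ 284.59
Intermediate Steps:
M(B, O) = -26/3 + B/12 (M(B, O) = -8 + (B - 8)/(9 + 3) = -8 + (-8 + B)/12 = -8 + (-8 + B)*(1/12) = -8 + (-⅔ + B/12) = -26/3 + B/12)
Y = 12/305 (Y = -12/(-305) = -12*(-1/305) = 12/305 ≈ 0.039344)
Y*M(-22, 8) + 285 = 12*(-26/3 + (1/12)*(-22))/305 + 285 = 12*(-26/3 - 11/6)/305 + 285 = (12/305)*(-21/2) + 285 = -126/305 + 285 = 86799/305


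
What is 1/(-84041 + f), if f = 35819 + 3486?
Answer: -1/44736 ≈ -2.2353e-5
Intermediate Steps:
f = 39305
1/(-84041 + f) = 1/(-84041 + 39305) = 1/(-44736) = -1/44736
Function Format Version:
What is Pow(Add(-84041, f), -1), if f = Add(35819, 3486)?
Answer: Rational(-1, 44736) ≈ -2.2353e-5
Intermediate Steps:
f = 39305
Pow(Add(-84041, f), -1) = Pow(Add(-84041, 39305), -1) = Pow(-44736, -1) = Rational(-1, 44736)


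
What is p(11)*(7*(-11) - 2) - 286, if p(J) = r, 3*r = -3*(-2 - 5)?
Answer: -839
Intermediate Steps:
r = 7 (r = (-3*(-2 - 5))/3 = (-3*(-7))/3 = (⅓)*21 = 7)
p(J) = 7
p(11)*(7*(-11) - 2) - 286 = 7*(7*(-11) - 2) - 286 = 7*(-77 - 2) - 286 = 7*(-79) - 286 = -553 - 286 = -839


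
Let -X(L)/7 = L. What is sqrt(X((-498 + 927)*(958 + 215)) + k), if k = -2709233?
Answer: 2*I*sqrt(1557938) ≈ 2496.3*I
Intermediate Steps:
X(L) = -7*L
sqrt(X((-498 + 927)*(958 + 215)) + k) = sqrt(-7*(-498 + 927)*(958 + 215) - 2709233) = sqrt(-3003*1173 - 2709233) = sqrt(-7*503217 - 2709233) = sqrt(-3522519 - 2709233) = sqrt(-6231752) = 2*I*sqrt(1557938)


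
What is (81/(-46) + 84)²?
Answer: 14311089/2116 ≈ 6763.3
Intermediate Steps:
(81/(-46) + 84)² = (81*(-1/46) + 84)² = (-81/46 + 84)² = (3783/46)² = 14311089/2116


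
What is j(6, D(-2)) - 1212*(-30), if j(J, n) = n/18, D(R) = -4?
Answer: 327238/9 ≈ 36360.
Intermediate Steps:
j(J, n) = n/18 (j(J, n) = n*(1/18) = n/18)
j(6, D(-2)) - 1212*(-30) = (1/18)*(-4) - 1212*(-30) = -2/9 + 36360 = 327238/9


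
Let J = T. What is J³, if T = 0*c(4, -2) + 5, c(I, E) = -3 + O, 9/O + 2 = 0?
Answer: 125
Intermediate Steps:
O = -9/2 (O = 9/(-2 + 0) = 9/(-2) = 9*(-½) = -9/2 ≈ -4.5000)
c(I, E) = -15/2 (c(I, E) = -3 - 9/2 = -15/2)
T = 5 (T = 0*(-15/2) + 5 = 0 + 5 = 5)
J = 5
J³ = 5³ = 125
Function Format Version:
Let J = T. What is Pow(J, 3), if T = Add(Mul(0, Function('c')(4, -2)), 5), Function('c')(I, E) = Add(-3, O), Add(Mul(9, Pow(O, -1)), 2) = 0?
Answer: 125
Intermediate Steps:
O = Rational(-9, 2) (O = Mul(9, Pow(Add(-2, 0), -1)) = Mul(9, Pow(-2, -1)) = Mul(9, Rational(-1, 2)) = Rational(-9, 2) ≈ -4.5000)
Function('c')(I, E) = Rational(-15, 2) (Function('c')(I, E) = Add(-3, Rational(-9, 2)) = Rational(-15, 2))
T = 5 (T = Add(Mul(0, Rational(-15, 2)), 5) = Add(0, 5) = 5)
J = 5
Pow(J, 3) = Pow(5, 3) = 125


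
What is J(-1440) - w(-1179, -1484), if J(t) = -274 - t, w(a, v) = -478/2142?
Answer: 1249025/1071 ≈ 1166.2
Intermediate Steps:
w(a, v) = -239/1071 (w(a, v) = -478*1/2142 = -239/1071)
J(-1440) - w(-1179, -1484) = (-274 - 1*(-1440)) - 1*(-239/1071) = (-274 + 1440) + 239/1071 = 1166 + 239/1071 = 1249025/1071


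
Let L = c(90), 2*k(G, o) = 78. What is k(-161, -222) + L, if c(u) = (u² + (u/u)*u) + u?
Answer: 8319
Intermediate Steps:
k(G, o) = 39 (k(G, o) = (½)*78 = 39)
c(u) = u² + 2*u (c(u) = (u² + 1*u) + u = (u² + u) + u = (u + u²) + u = u² + 2*u)
L = 8280 (L = 90*(2 + 90) = 90*92 = 8280)
k(-161, -222) + L = 39 + 8280 = 8319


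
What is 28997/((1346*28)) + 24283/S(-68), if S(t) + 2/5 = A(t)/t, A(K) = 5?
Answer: -44450821549/866824 ≈ -51280.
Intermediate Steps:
S(t) = -2/5 + 5/t
28997/((1346*28)) + 24283/S(-68) = 28997/((1346*28)) + 24283/(-2/5 + 5/(-68)) = 28997/37688 + 24283/(-2/5 + 5*(-1/68)) = 28997*(1/37688) + 24283/(-2/5 - 5/68) = 28997/37688 + 24283/(-161/340) = 28997/37688 + 24283*(-340/161) = 28997/37688 - 1179460/23 = -44450821549/866824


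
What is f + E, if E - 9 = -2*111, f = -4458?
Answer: -4671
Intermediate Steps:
E = -213 (E = 9 - 2*111 = 9 - 222 = -213)
f + E = -4458 - 213 = -4671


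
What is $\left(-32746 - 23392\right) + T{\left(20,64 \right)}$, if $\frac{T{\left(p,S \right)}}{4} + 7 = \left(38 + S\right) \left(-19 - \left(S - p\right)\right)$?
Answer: $-81870$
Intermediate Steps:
$T{\left(p,S \right)} = -28 + 4 \left(38 + S\right) \left(-19 + p - S\right)$ ($T{\left(p,S \right)} = -28 + 4 \left(38 + S\right) \left(-19 - \left(S - p\right)\right) = -28 + 4 \left(38 + S\right) \left(-19 + p - S\right)$)
$\left(-32746 - 23392\right) + T{\left(20,64 \right)} = \left(-32746 - 23392\right) - \left(14468 - 5120 + 16384\right) = -56138 - 25732 = -81870$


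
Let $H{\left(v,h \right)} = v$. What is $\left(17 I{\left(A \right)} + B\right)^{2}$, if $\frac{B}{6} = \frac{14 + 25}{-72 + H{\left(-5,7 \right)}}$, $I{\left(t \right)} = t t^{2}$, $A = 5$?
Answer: $\frac{26696618881}{5929} \approx 4.5027 \cdot 10^{6}$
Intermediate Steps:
$I{\left(t \right)} = t^{3}$
$B = - \frac{234}{77}$ ($B = 6 \frac{14 + 25}{-72 - 5} = 6 \frac{39}{-77} = 6 \cdot 39 \left(- \frac{1}{77}\right) = 6 \left(- \frac{39}{77}\right) = - \frac{234}{77} \approx -3.039$)
$\left(17 I{\left(A \right)} + B\right)^{2} = \left(17 \cdot 5^{3} - \frac{234}{77}\right)^{2} = \left(17 \cdot 125 - \frac{234}{77}\right)^{2} = \left(2125 - \frac{234}{77}\right)^{2} = \left(\frac{163391}{77}\right)^{2} = \frac{26696618881}{5929}$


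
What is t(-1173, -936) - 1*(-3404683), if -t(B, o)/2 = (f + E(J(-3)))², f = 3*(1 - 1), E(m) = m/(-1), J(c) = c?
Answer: 3404665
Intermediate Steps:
E(m) = -m (E(m) = m*(-1) = -m)
f = 0 (f = 3*0 = 0)
t(B, o) = -18 (t(B, o) = -2*(0 - 1*(-3))² = -2*(0 + 3)² = -2*3² = -2*9 = -18)
t(-1173, -936) - 1*(-3404683) = -18 - 1*(-3404683) = -18 + 3404683 = 3404665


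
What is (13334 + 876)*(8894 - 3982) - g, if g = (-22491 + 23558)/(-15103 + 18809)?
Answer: 258677020053/3706 ≈ 6.9800e+7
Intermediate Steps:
g = 1067/3706 ≈ 0.28791
(13334 + 876)*(8894 - 3982) - g = (13334 + 876)*(8894 - 3982) - 1*1067/3706 = 14210*4912 - 1067/3706 = 69799520 - 1067/3706 = 258677020053/3706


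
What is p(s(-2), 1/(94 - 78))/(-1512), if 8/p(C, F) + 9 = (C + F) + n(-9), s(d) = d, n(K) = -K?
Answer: 16/5859 ≈ 0.0027308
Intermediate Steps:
p(C, F) = 8/(C + F) (p(C, F) = 8/(-9 + ((C + F) - 1*(-9))) = 8/(-9 + ((C + F) + 9)) = 8/(-9 + (9 + C + F)) = 8/(C + F))
p(s(-2), 1/(94 - 78))/(-1512) = (8/(-2 + 1/(94 - 78)))/(-1512) = (8/(-2 + 1/16))*(-1/1512) = (8/(-31/16))*(-1/1512) = (8*(-16/31))*(-1/1512) = -128/31*(-1/1512) = 16/5859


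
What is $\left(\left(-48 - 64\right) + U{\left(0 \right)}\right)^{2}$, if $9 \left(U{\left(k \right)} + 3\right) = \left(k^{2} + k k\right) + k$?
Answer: $13225$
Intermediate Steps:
$U{\left(k \right)} = -3 + \frac{k}{9} + \frac{2 k^{2}}{9}$ ($U{\left(k \right)} = -3 + \frac{\left(k^{2} + k k\right) + k}{9} = -3 + \frac{\left(k^{2} + k^{2}\right) + k}{9} = -3 + \frac{2 k^{2} + k}{9} = -3 + \frac{k + 2 k^{2}}{9} = -3 + \left(\frac{k}{9} + \frac{2 k^{2}}{9}\right) = -3 + \frac{k}{9} + \frac{2 k^{2}}{9}$)
$\left(\left(-48 - 64\right) + U{\left(0 \right)}\right)^{2} = \left(\left(-48 - 64\right) + \left(-3 + \frac{1}{9} \cdot 0 + \frac{2 \cdot 0^{2}}{9}\right)\right)^{2} = \left(-112 + \left(-3 + 0 + \frac{2}{9} \cdot 0\right)\right)^{2} = \left(-112 + \left(-3 + 0 + 0\right)\right)^{2} = \left(-112 - 3\right)^{2} = \left(-115\right)^{2} = 13225$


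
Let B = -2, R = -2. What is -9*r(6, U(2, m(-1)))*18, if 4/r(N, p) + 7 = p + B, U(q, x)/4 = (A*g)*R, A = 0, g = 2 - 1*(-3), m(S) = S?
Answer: 72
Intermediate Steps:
g = 5 (g = 2 + 3 = 5)
U(q, x) = 0 (U(q, x) = 4*((0*5)*(-2)) = 4*(0*(-2)) = 4*0 = 0)
r(N, p) = 4/(-9 + p) (r(N, p) = 4/(-7 + (p - 2)) = 4/(-7 + (-2 + p)) = 4/(-9 + p))
-9*r(6, U(2, m(-1)))*18 = -36/(-9 + 0)*18 = -36/(-9)*18 = -36*(-1)/9*18 = -9*(-4/9)*18 = 4*18 = 72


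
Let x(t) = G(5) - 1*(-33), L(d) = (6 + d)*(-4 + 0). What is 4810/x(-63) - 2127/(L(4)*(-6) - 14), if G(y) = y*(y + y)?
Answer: 910519/18758 ≈ 48.540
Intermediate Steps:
G(y) = 2*y**2 (G(y) = y*(2*y) = 2*y**2)
L(d) = -24 - 4*d (L(d) = (6 + d)*(-4) = -24 - 4*d)
x(t) = 83 (x(t) = 2*5**2 - 1*(-33) = 2*25 + 33 = 50 + 33 = 83)
4810/x(-63) - 2127/(L(4)*(-6) - 14) = 4810/83 - 2127/((-24 - 4*4)*(-6) - 14) = 4810*(1/83) - 2127/((-24 - 16)*(-6) - 14) = 4810/83 - 2127/(-40*(-6) - 14) = 4810/83 - 2127/(240 - 14) = 4810/83 - 2127/226 = 910519/18758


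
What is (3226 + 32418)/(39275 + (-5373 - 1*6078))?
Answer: 8911/6956 ≈ 1.2811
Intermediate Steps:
(3226 + 32418)/(39275 + (-5373 - 1*6078)) = 35644/(39275 + (-5373 - 6078)) = 35644/(39275 - 11451) = 35644/27824 = 35644*(1/27824) = 8911/6956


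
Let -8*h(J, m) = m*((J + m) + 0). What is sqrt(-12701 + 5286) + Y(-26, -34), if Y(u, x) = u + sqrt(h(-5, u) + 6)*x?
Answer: -26 + I*sqrt(7415) - 17*I*sqrt(379) ≈ -26.0 - 244.84*I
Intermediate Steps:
h(J, m) = -m*(J + m)/8 (h(J, m) = -m*((J + m) + 0)/8 = -m*(J + m)/8)
Y(u, x) = u + x*sqrt(6 - u*(-5 + u)/8) (Y(u, x) = u + sqrt(-u*(-5 + u)/8 + 6)*x = u + sqrt(6 - u*(-5 + u)/8)*x = u + x*sqrt(6 - u*(-5 + u)/8))
sqrt(-12701 + 5286) + Y(-26, -34) = sqrt(-12701 + 5286) + (-26 + (1/4)*(-34)*sqrt(2)*sqrt(48 - 1*(-26)*(-5 - 26))) = sqrt(-7415) + (-26 + (1/4)*(-34)*sqrt(2)*sqrt(48 - 1*(-26)*(-31))) = I*sqrt(7415) + (-26 + (1/4)*(-34)*sqrt(2)*sqrt(48 - 806)) = I*sqrt(7415) + (-26 + (1/4)*(-34)*sqrt(2)*sqrt(-758)) = I*sqrt(7415) + (-26 + (1/4)*(-34)*sqrt(2)*(I*sqrt(758))) = I*sqrt(7415) + (-26 - 17*I*sqrt(379)) = -26 + I*sqrt(7415) - 17*I*sqrt(379)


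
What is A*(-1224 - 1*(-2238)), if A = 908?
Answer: 920712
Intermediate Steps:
A*(-1224 - 1*(-2238)) = 908*(-1224 - 1*(-2238)) = 908*(-1224 + 2238) = 908*1014 = 920712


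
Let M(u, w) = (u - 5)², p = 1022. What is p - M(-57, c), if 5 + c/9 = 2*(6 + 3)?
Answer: -2822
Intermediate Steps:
c = 117 (c = -45 + 9*(2*(6 + 3)) = -45 + 9*(2*9) = -45 + 9*18 = -45 + 162 = 117)
M(u, w) = (-5 + u)²
p - M(-57, c) = 1022 - (-5 - 57)² = 1022 - 1*(-62)² = 1022 - 1*3844 = 1022 - 3844 = -2822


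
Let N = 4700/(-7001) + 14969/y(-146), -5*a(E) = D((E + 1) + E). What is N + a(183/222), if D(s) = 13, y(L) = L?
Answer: -540708743/5110730 ≈ -105.80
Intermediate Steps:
a(E) = -13/5 (a(E) = -1/5*13 = -13/5)
N = -105484169/1022146 (N = 4700/(-7001) + 14969/(-146) = 4700*(-1/7001) + 14969*(-1/146) = -4700/7001 - 14969/146 = -105484169/1022146 ≈ -103.20)
N + a(183/222) = -105484169/1022146 - 13/5 = -540708743/5110730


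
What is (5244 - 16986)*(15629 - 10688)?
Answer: -58017222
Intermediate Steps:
(5244 - 16986)*(15629 - 10688) = -11742*4941 = -58017222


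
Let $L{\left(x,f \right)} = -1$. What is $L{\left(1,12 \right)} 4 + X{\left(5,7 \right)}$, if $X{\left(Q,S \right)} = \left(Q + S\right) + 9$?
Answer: $17$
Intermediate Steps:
$X{\left(Q,S \right)} = 9 + Q + S$
$L{\left(1,12 \right)} 4 + X{\left(5,7 \right)} = \left(-1\right) 4 + \left(9 + 5 + 7\right) = -4 + 21 = 17$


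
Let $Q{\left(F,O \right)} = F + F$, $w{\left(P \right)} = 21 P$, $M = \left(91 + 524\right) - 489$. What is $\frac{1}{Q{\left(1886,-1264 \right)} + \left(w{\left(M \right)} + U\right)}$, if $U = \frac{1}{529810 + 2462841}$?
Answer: $\frac{2992651}{19206834119} \approx 0.00015581$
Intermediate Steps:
$M = 126$ ($M = 615 - 489 = 126$)
$U = \frac{1}{2992651} \approx 3.3415 \cdot 10^{-7}$
$Q{\left(F,O \right)} = 2 F$
$\frac{1}{Q{\left(1886,-1264 \right)} + \left(w{\left(M \right)} + U\right)} = \frac{1}{2 \cdot 1886 + \left(21 \cdot 126 + \frac{1}{2992651}\right)} = \frac{1}{3772 + \left(2646 + \frac{1}{2992651}\right)} = \frac{1}{3772 + \frac{7918554547}{2992651}} = \frac{1}{\frac{19206834119}{2992651}} = \frac{2992651}{19206834119}$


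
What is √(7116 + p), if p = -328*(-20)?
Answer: 2*√3419 ≈ 116.94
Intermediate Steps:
p = 6560
√(7116 + p) = √(7116 + 6560) = √13676 = 2*√3419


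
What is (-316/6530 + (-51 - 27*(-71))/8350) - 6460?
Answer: -17611259181/2726275 ≈ -6459.8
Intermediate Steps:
(-316/6530 + (-51 - 27*(-71))/8350) - 6460 = (-316*1/6530 + (-51 + 1917)*(1/8350)) - 6460 = (-158/3265 + 1866*(1/8350)) - 6460 = (-158/3265 + 933/4175) - 6460 = 477319/2726275 - 6460 = -17611259181/2726275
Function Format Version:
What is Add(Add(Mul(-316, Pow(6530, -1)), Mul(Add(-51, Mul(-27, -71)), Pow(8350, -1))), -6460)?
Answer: Rational(-17611259181, 2726275) ≈ -6459.8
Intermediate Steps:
Add(Add(Mul(-316, Pow(6530, -1)), Mul(Add(-51, Mul(-27, -71)), Pow(8350, -1))), -6460) = Add(Add(Mul(-316, Rational(1, 6530)), Mul(Add(-51, 1917), Rational(1, 8350))), -6460) = Add(Add(Rational(-158, 3265), Mul(1866, Rational(1, 8350))), -6460) = Add(Add(Rational(-158, 3265), Rational(933, 4175)), -6460) = Add(Rational(477319, 2726275), -6460) = Rational(-17611259181, 2726275)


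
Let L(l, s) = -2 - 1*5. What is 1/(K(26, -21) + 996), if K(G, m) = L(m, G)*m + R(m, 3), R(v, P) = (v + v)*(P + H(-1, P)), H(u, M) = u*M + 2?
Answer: 1/1059 ≈ 0.00094429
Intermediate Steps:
H(u, M) = 2 + M*u (H(u, M) = M*u + 2 = 2 + M*u)
L(l, s) = -7 (L(l, s) = -2 - 5 = -7)
R(v, P) = 4*v (R(v, P) = (v + v)*(P + (2 + P*(-1))) = (2*v)*(P + (2 - P)) = (2*v)*2 = 4*v)
K(G, m) = -3*m (K(G, m) = -7*m + 4*m = -3*m)
1/(K(26, -21) + 996) = 1/(-3*(-21) + 996) = 1/(63 + 996) = 1/1059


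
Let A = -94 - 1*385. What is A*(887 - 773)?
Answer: -54606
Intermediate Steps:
A = -479 (A = -94 - 385 = -479)
A*(887 - 773) = -479*(887 - 773) = -479*114 = -54606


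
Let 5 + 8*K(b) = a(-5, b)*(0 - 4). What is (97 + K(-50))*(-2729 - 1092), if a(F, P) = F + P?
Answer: -3786611/8 ≈ -4.7333e+5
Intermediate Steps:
K(b) = 15/8 - b/2 (K(b) = -5/8 + ((-5 + b)*(0 - 4))/8 = -5/8 + ((-5 + b)*(-4))/8 = -5/8 + (20 - 4*b)/8 = -5/8 + (5/2 - b/2) = 15/8 - b/2)
(97 + K(-50))*(-2729 - 1092) = (97 + (15/8 - 1/2*(-50)))*(-2729 - 1092) = (97 + (15/8 + 25))*(-3821) = (97 + 215/8)*(-3821) = (991/8)*(-3821) = -3786611/8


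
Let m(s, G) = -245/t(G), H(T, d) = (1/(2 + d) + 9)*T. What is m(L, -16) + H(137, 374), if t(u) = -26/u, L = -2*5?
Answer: 5291725/4888 ≈ 1082.6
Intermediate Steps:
H(T, d) = T*(9 + 1/(2 + d)) (H(T, d) = (9 + 1/(2 + d))*T = T*(9 + 1/(2 + d)))
L = -10
m(s, G) = 245*G/26 (m(s, G) = -245*(-G/26) = -(-245)*G/26 = 245*G/26)
m(L, -16) + H(137, 374) = (245/26)*(-16) + 137*(19 + 9*374)/(2 + 374) = -1960/13 + 137*(19 + 3366)/376 = -1960/13 + 137*(1/376)*3385 = -1960/13 + 463745/376 = 5291725/4888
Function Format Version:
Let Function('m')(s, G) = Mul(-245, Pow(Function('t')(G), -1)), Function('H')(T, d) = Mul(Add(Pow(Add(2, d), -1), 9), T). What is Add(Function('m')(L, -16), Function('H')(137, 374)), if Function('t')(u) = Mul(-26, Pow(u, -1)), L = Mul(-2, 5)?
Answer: Rational(5291725, 4888) ≈ 1082.6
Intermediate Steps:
Function('H')(T, d) = Mul(T, Add(9, Pow(Add(2, d), -1))) (Function('H')(T, d) = Mul(Add(9, Pow(Add(2, d), -1)), T) = Mul(T, Add(9, Pow(Add(2, d), -1))))
L = -10
Function('m')(s, G) = Mul(Rational(245, 26), G) (Function('m')(s, G) = Mul(-245, Pow(Mul(-26, Pow(G, -1)), -1)) = Mul(-245, Mul(Rational(-1, 26), G)) = Mul(Rational(245, 26), G))
Add(Function('m')(L, -16), Function('H')(137, 374)) = Add(Mul(Rational(245, 26), -16), Mul(137, Pow(Add(2, 374), -1), Add(19, Mul(9, 374)))) = Add(Rational(-1960, 13), Mul(137, Pow(376, -1), Add(19, 3366))) = Add(Rational(-1960, 13), Mul(137, Rational(1, 376), 3385)) = Add(Rational(-1960, 13), Rational(463745, 376)) = Rational(5291725, 4888)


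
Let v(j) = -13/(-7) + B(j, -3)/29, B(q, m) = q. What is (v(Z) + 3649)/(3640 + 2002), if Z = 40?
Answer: 370702/572663 ≈ 0.64733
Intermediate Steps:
v(j) = 13/7 + j/29 (v(j) = -13/(-7) + j/29 = -13*(-⅐) + j*(1/29) = 13/7 + j/29)
(v(Z) + 3649)/(3640 + 2002) = ((13/7 + (1/29)*40) + 3649)/(3640 + 2002) = ((13/7 + 40/29) + 3649)/5642 = (657/203 + 3649)*(1/5642) = (741404/203)*(1/5642) = 370702/572663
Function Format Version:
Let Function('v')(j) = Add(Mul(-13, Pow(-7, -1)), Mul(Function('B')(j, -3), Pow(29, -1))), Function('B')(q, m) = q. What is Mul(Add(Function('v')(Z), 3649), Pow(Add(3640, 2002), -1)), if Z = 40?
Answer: Rational(370702, 572663) ≈ 0.64733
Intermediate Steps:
Function('v')(j) = Add(Rational(13, 7), Mul(Rational(1, 29), j)) (Function('v')(j) = Add(Mul(-13, Pow(-7, -1)), Mul(j, Pow(29, -1))) = Add(Mul(-13, Rational(-1, 7)), Mul(j, Rational(1, 29))) = Add(Rational(13, 7), Mul(Rational(1, 29), j)))
Mul(Add(Function('v')(Z), 3649), Pow(Add(3640, 2002), -1)) = Mul(Add(Add(Rational(13, 7), Mul(Rational(1, 29), 40)), 3649), Pow(Add(3640, 2002), -1)) = Mul(Add(Add(Rational(13, 7), Rational(40, 29)), 3649), Pow(5642, -1)) = Mul(Add(Rational(657, 203), 3649), Rational(1, 5642)) = Mul(Rational(741404, 203), Rational(1, 5642)) = Rational(370702, 572663)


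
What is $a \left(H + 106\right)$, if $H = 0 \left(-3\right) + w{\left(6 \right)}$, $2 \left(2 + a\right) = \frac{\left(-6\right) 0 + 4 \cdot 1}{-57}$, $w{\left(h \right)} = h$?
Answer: $- \frac{12992}{57} \approx -227.93$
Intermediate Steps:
$a = - \frac{116}{57}$ ($a = -2 + \frac{\left(\left(-6\right) 0 + 4 \cdot 1\right) \frac{1}{-57}}{2} = -2 + \frac{\left(0 + 4\right) \left(- \frac{1}{57}\right)}{2} = -2 + \frac{4 \left(- \frac{1}{57}\right)}{2} = -2 + \frac{1}{2} \left(- \frac{4}{57}\right) = -2 - \frac{2}{57} = - \frac{116}{57} \approx -2.0351$)
$H = 6$ ($H = 0 \left(-3\right) + 6 = 0 + 6 = 6$)
$a \left(H + 106\right) = - \frac{116 \left(6 + 106\right)}{57} = \left(- \frac{116}{57}\right) 112 = - \frac{12992}{57}$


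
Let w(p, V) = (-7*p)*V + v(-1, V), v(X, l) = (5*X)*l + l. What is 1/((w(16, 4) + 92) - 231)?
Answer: -1/603 ≈ -0.0016584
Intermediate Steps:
v(X, l) = l + 5*X*l (v(X, l) = 5*X*l + l = l + 5*X*l)
w(p, V) = -4*V - 7*V*p (w(p, V) = (-7*p)*V + V*(1 + 5*(-1)) = -7*V*p + V*(1 - 5) = -7*V*p + V*(-4) = -7*V*p - 4*V = -4*V - 7*V*p)
1/((w(16, 4) + 92) - 231) = 1/((4*(-4 - 7*16) + 92) - 231) = 1/((4*(-4 - 112) + 92) - 231) = 1/((4*(-116) + 92) - 231) = 1/((-464 + 92) - 231) = 1/(-372 - 231) = 1/(-603) = -1/603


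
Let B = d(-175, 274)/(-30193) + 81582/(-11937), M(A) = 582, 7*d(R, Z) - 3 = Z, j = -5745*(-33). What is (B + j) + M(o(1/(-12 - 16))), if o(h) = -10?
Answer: 577321885158/3035977 ≈ 1.9016e+5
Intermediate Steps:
j = 189585
d(R, Z) = 3/7 + Z/7
B = -20753001/3035977 (B = (3/7 + (⅐)*274)/(-30193) + 81582/(-11937) = (3/7 + 274/7)*(-1/30193) + 81582*(-1/11937) = (277/7)*(-1/30193) - 27194/3979 = -1/763 - 27194/3979 = -20753001/3035977 ≈ -6.8357)
(B + j) + M(o(1/(-12 - 16))) = (-20753001/3035977 + 189585) + 582 = 575554946544/3035977 + 582 = 577321885158/3035977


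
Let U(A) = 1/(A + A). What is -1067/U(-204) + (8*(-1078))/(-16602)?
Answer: 3613728448/8301 ≈ 4.3534e+5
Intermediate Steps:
U(A) = 1/(2*A)
-1067/U(-204) + (8*(-1078))/(-16602) = -1067/((½)/(-204)) + (8*(-1078))/(-16602) = -1067/((½)*(-1/204)) - 8624*(-1/16602) = -1067/(-1/408) + 4312/8301 = -1067*(-408) + 4312/8301 = 435336 + 4312/8301 = 3613728448/8301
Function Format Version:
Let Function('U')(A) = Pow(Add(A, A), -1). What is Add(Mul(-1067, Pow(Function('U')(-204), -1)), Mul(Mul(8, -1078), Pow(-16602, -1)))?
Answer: Rational(3613728448, 8301) ≈ 4.3534e+5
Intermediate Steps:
Function('U')(A) = Mul(Rational(1, 2), Pow(A, -1)) (Function('U')(A) = Pow(Mul(2, A), -1) = Mul(Rational(1, 2), Pow(A, -1)))
Add(Mul(-1067, Pow(Function('U')(-204), -1)), Mul(Mul(8, -1078), Pow(-16602, -1))) = Add(Mul(-1067, Pow(Mul(Rational(1, 2), Pow(-204, -1)), -1)), Mul(Mul(8, -1078), Pow(-16602, -1))) = Add(Mul(-1067, Pow(Mul(Rational(1, 2), Rational(-1, 204)), -1)), Mul(-8624, Rational(-1, 16602))) = Add(Mul(-1067, Pow(Rational(-1, 408), -1)), Rational(4312, 8301)) = Add(Mul(-1067, -408), Rational(4312, 8301)) = Add(435336, Rational(4312, 8301)) = Rational(3613728448, 8301)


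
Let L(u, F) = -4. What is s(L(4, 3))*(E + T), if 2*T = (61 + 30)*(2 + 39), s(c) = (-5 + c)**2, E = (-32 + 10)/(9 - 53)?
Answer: 151146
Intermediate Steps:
E = 1/2 (E = -22/(-44) = -22*(-1/44) = 1/2 ≈ 0.50000)
T = 3731/2 (T = ((61 + 30)*(2 + 39))/2 = (91*41)/2 = (1/2)*3731 = 3731/2 ≈ 1865.5)
s(L(4, 3))*(E + T) = (-5 - 4)**2*(1/2 + 3731/2) = (-9)**2*1866 = 81*1866 = 151146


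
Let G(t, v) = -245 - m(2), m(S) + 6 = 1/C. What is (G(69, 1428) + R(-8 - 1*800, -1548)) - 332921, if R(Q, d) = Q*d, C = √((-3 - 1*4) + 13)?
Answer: 917624 - √6/6 ≈ 9.1762e+5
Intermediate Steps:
C = √6 (C = √((-3 - 4) + 13) = √(-7 + 13) = √6 ≈ 2.4495)
m(S) = -6 + √6/6 (m(S) = -6 + 1/(√6) = -6 + √6/6)
G(t, v) = -239 - √6/6 (G(t, v) = -245 - (-6 + √6/6) = -245 + (6 - √6/6) = -239 - √6/6)
(G(69, 1428) + R(-8 - 1*800, -1548)) - 332921 = ((-239 - √6/6) + (-8 - 1*800)*(-1548)) - 332921 = ((-239 - √6/6) + (-8 - 800)*(-1548)) - 332921 = ((-239 - √6/6) - 808*(-1548)) - 332921 = ((-239 - √6/6) + 1250784) - 332921 = (1250545 - √6/6) - 332921 = 917624 - √6/6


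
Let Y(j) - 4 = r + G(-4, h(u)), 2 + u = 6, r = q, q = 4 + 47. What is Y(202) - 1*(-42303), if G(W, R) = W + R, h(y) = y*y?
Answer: 42370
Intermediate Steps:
q = 51
r = 51
u = 4 (u = -2 + 6 = 4)
h(y) = y²
G(W, R) = R + W
Y(j) = 67 (Y(j) = 4 + (51 + (4² - 4)) = 4 + (51 + (16 - 4)) = 4 + (51 + 12) = 4 + 63 = 67)
Y(202) - 1*(-42303) = 67 - 1*(-42303) = 67 + 42303 = 42370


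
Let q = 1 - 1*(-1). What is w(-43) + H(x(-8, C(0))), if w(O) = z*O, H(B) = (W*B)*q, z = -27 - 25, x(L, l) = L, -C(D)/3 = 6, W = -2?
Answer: 2268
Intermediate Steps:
C(D) = -18 (C(D) = -3*6 = -18)
q = 2 (q = 1 + 1 = 2)
z = -52
H(B) = -4*B (H(B) = -2*B*2 = -4*B)
w(O) = -52*O
w(-43) + H(x(-8, C(0))) = -52*(-43) - 4*(-8) = 2236 + 32 = 2268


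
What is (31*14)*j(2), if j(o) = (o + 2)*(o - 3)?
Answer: -1736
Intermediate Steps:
j(o) = (-3 + o)*(2 + o) (j(o) = (2 + o)*(-3 + o) = (-3 + o)*(2 + o))
(31*14)*j(2) = (31*14)*(-6 + 2² - 1*2) = 434*(-6 + 4 - 2) = 434*(-4) = -1736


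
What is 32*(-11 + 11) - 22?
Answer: -22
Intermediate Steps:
32*(-11 + 11) - 22 = 32*0 - 22 = 0 - 22 = -22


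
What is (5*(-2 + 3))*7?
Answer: 35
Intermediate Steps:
(5*(-2 + 3))*7 = (5*1)*7 = 5*7 = 35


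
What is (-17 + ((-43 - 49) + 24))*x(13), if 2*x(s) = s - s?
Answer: 0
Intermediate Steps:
x(s) = 0 (x(s) = (s - s)/2 = (½)*0 = 0)
(-17 + ((-43 - 49) + 24))*x(13) = (-17 + ((-43 - 49) + 24))*0 = (-17 + (-92 + 24))*0 = (-17 - 68)*0 = -85*0 = 0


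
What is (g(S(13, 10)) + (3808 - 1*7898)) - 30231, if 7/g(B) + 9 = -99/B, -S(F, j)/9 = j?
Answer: -2711429/79 ≈ -34322.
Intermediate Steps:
S(F, j) = -9*j
g(B) = 7/(-9 - 99/B)
(g(S(13, 10)) + (3808 - 1*7898)) - 30231 = (-7*(-9*10)/(99 + 9*(-9*10)) + (3808 - 1*7898)) - 30231 = (-7*(-90)/(99 + 9*(-90)) + (3808 - 7898)) - 30231 = (-7*(-90)/(99 - 810) - 4090) - 30231 = (-7*(-90)/(-711) - 4090) - 30231 = (-7*(-90)*(-1/711) - 4090) - 30231 = (-70/79 - 4090) - 30231 = -323180/79 - 30231 = -2711429/79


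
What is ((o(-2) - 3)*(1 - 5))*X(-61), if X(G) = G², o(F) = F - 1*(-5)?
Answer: 0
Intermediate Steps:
o(F) = 5 + F (o(F) = F + 5 = 5 + F)
((o(-2) - 3)*(1 - 5))*X(-61) = (((5 - 2) - 3)*(1 - 5))*(-61)² = ((3 - 3)*(-4))*3721 = (0*(-4))*3721 = 0*3721 = 0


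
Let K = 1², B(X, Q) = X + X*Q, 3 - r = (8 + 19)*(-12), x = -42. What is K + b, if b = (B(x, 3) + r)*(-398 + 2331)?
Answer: 307348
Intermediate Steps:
r = 327 (r = 3 - (8 + 19)*(-12) = 3 - 27*(-12) = 3 - 1*(-324) = 3 + 324 = 327)
B(X, Q) = X + Q*X
K = 1
b = 307347 (b = (-42*(1 + 3) + 327)*(-398 + 2331) = (-42*4 + 327)*1933 = (-168 + 327)*1933 = 159*1933 = 307347)
K + b = 1 + 307347 = 307348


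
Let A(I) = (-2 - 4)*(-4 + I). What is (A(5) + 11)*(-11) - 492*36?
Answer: -17767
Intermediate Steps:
A(I) = 24 - 6*I (A(I) = -6*(-4 + I) = 24 - 6*I)
(A(5) + 11)*(-11) - 492*36 = ((24 - 6*5) + 11)*(-11) - 492*36 = ((24 - 30) + 11)*(-11) - 17712 = (-6 + 11)*(-11) - 17712 = 5*(-11) - 17712 = -55 - 17712 = -17767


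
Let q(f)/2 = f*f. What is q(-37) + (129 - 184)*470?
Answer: -23112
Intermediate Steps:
q(f) = 2*f**2 (q(f) = 2*(f*f) = 2*f**2)
q(-37) + (129 - 184)*470 = 2*(-37)**2 + (129 - 184)*470 = 2*1369 - 55*470 = 2738 - 25850 = -23112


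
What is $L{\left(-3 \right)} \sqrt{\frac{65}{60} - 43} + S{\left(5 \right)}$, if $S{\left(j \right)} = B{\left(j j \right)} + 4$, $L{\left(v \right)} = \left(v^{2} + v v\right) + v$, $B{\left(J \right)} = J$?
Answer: $29 + \frac{5 i \sqrt{1509}}{2} \approx 29.0 + 97.115 i$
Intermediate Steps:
$L{\left(v \right)} = v + 2 v^{2}$ ($L{\left(v \right)} = \left(v^{2} + v^{2}\right) + v = 2 v^{2} + v = v + 2 v^{2}$)
$S{\left(j \right)} = 4 + j^{2}$ ($S{\left(j \right)} = j j + 4 = j^{2} + 4 = 4 + j^{2}$)
$L{\left(-3 \right)} \sqrt{\frac{65}{60} - 43} + S{\left(5 \right)} = - 3 \left(1 + 2 \left(-3\right)\right) \sqrt{\frac{65}{60} - 43} + \left(4 + 5^{2}\right) = - 3 \left(1 - 6\right) \sqrt{65 \cdot \frac{1}{60} - 43} + \left(4 + 25\right) = \left(-3\right) \left(-5\right) \sqrt{\frac{13}{12} - 43} + 29 = 15 \sqrt{- \frac{503}{12}} + 29 = 15 \frac{i \sqrt{1509}}{6} + 29 = \frac{5 i \sqrt{1509}}{2} + 29 = 29 + \frac{5 i \sqrt{1509}}{2}$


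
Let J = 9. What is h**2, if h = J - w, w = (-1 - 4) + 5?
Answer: 81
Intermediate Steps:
w = 0 (w = -5 + 5 = 0)
h = 9 (h = 9 - 1*0 = 9 + 0 = 9)
h**2 = 9**2 = 81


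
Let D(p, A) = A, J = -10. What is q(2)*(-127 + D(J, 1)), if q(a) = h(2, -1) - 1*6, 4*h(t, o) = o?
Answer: 1575/2 ≈ 787.50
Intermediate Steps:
h(t, o) = o/4
q(a) = -25/4 (q(a) = (1/4)*(-1) - 1*6 = -1/4 - 6 = -25/4)
q(2)*(-127 + D(J, 1)) = -25*(-127 + 1)/4 = -25/4*(-126) = 1575/2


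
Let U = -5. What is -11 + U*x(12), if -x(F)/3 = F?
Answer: 169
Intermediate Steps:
x(F) = -3*F
-11 + U*x(12) = -11 - (-15)*12 = -11 - 5*(-36) = -11 + 180 = 169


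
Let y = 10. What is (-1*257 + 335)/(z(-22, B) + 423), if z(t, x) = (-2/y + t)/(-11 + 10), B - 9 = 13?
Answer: 65/371 ≈ 0.17520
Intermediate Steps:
B = 22 (B = 9 + 13 = 22)
z(t, x) = ⅕ - t (z(t, x) = (-2/10 + t)/(-11 + 10) = (-2*⅒ + t)/(-1) = (-⅕ + t)*(-1) = ⅕ - t)
(-1*257 + 335)/(z(-22, B) + 423) = (-1*257 + 335)/((⅕ - 1*(-22)) + 423) = (-257 + 335)/((⅕ + 22) + 423) = 78/(111/5 + 423) = 78/(2226/5) = 78*(5/2226) = 65/371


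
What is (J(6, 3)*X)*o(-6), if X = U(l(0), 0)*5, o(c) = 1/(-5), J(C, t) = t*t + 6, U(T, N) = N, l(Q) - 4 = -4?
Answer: 0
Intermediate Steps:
l(Q) = 0 (l(Q) = 4 - 4 = 0)
J(C, t) = 6 + t² (J(C, t) = t² + 6 = 6 + t²)
o(c) = -⅕
X = 0 (X = 0*5 = 0)
(J(6, 3)*X)*o(-6) = ((6 + 3²)*0)*(-⅕) = ((6 + 9)*0)*(-⅕) = (15*0)*(-⅕) = 0*(-⅕) = 0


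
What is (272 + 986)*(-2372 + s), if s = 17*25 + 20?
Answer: -2424166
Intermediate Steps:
s = 445 (s = 425 + 20 = 445)
(272 + 986)*(-2372 + s) = (272 + 986)*(-2372 + 445) = 1258*(-1927) = -2424166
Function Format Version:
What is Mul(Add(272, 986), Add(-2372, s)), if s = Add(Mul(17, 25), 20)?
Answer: -2424166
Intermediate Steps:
s = 445 (s = Add(425, 20) = 445)
Mul(Add(272, 986), Add(-2372, s)) = Mul(Add(272, 986), Add(-2372, 445)) = Mul(1258, -1927) = -2424166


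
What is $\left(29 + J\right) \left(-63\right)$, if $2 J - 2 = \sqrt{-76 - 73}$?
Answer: $-1890 - \frac{63 i \sqrt{149}}{2} \approx -1890.0 - 384.51 i$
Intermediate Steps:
$J = 1 + \frac{i \sqrt{149}}{2}$ ($J = 1 + \frac{\sqrt{-76 - 73}}{2} = 1 + \frac{\sqrt{-149}}{2} = 1 + \frac{i \sqrt{149}}{2} \approx 1.0 + 6.1033 i$)
$\left(29 + J\right) \left(-63\right) = \left(29 + \left(1 + \frac{i \sqrt{149}}{2}\right)\right) \left(-63\right) = \left(30 + \frac{i \sqrt{149}}{2}\right) \left(-63\right) = -1890 - \frac{63 i \sqrt{149}}{2}$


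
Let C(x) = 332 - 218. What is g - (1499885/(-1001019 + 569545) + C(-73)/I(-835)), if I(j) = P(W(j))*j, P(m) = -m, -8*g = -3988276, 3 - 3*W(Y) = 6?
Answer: 89806852547133/180140395 ≈ 4.9854e+5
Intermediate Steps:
W(Y) = -1 (W(Y) = 1 - ⅓*6 = 1 - 2 = -1)
g = 997069/2 (g = -⅛*(-3988276) = 997069/2 ≈ 4.9853e+5)
C(x) = 114
I(j) = j (I(j) = (-1*(-1))*j = 1*j = j)
g - (1499885/(-1001019 + 569545) + C(-73)/I(-835)) = 997069/2 - (1499885/(-1001019 + 569545) + 114/(-835)) = 997069/2 - (1499885/(-431474) + 114*(-1/835)) = 997069/2 - (1499885*(-1/431474) - 114/835) = 997069/2 - (-1499885/431474 - 114/835) = 997069/2 - 1*(-1301592011/360280790) = 997069/2 + 1301592011/360280790 = 89806852547133/180140395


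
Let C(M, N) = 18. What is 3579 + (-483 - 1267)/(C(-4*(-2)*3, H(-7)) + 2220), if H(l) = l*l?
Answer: 4004026/1119 ≈ 3578.2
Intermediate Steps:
H(l) = l²
3579 + (-483 - 1267)/(C(-4*(-2)*3, H(-7)) + 2220) = 3579 + (-483 - 1267)/(18 + 2220) = 3579 - 1750/2238 = 3579 - 1750*1/2238 = 3579 - 875/1119 = 4004026/1119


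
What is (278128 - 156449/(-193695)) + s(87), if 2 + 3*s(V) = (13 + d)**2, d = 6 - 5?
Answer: 17961561673/64565 ≈ 2.7819e+5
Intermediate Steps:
d = 1
s(V) = 194/3 (s(V) = -2/3 + (13 + 1)**2/3 = -2/3 + (1/3)*14**2 = -2/3 + (1/3)*196 = -2/3 + 196/3 = 194/3)
(278128 - 156449/(-193695)) + s(87) = (278128 - 156449/(-193695)) + 194/3 = (278128 - 156449*(-1/193695)) + 194/3 = (278128 + 156449/193695) + 194/3 = 53872159409/193695 + 194/3 = 17961561673/64565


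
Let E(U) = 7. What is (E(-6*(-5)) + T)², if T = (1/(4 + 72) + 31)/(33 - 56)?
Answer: 97594641/3055504 ≈ 31.941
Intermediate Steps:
T = -2357/1748 (T = (1/76 + 31)/(-23) = (1/76 + 31)*(-1/23) = (2357/76)*(-1/23) = -2357/1748 ≈ -1.3484)
(E(-6*(-5)) + T)² = (7 - 2357/1748)² = (9879/1748)² = 97594641/3055504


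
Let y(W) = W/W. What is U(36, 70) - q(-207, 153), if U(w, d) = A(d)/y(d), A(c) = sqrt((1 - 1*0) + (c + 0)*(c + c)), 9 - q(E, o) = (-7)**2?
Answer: 139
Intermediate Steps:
q(E, o) = -40 (q(E, o) = 9 - 1*(-7)**2 = 9 - 1*49 = 9 - 49 = -40)
y(W) = 1
A(c) = sqrt(1 + 2*c**2) (A(c) = sqrt((1 + 0) + c*(2*c)) = sqrt(1 + 2*c**2))
U(w, d) = sqrt(1 + 2*d**2) (U(w, d) = sqrt(1 + 2*d**2)/1 = sqrt(1 + 2*d**2)*1 = sqrt(1 + 2*d**2))
U(36, 70) - q(-207, 153) = sqrt(1 + 2*70**2) - 1*(-40) = sqrt(1 + 2*4900) + 40 = sqrt(1 + 9800) + 40 = sqrt(9801) + 40 = 99 + 40 = 139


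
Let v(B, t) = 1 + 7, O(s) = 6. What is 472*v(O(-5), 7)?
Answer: 3776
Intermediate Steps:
v(B, t) = 8
472*v(O(-5), 7) = 472*8 = 3776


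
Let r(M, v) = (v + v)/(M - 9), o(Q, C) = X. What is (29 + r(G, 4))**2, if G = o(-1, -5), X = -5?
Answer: 39601/49 ≈ 808.18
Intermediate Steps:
o(Q, C) = -5
G = -5
r(M, v) = 2*v/(-9 + M) (r(M, v) = (2*v)/(-9 + M) = 2*v/(-9 + M))
(29 + r(G, 4))**2 = (29 + 2*4/(-9 - 5))**2 = (29 + 2*4/(-14))**2 = (29 + 2*4*(-1/14))**2 = (29 - 4/7)**2 = (199/7)**2 = 39601/49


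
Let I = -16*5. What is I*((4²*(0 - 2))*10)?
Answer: 25600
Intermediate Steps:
I = -80
I*((4²*(0 - 2))*10) = -80*4²*(0 - 2)*10 = -80*16*(-2)*10 = -(-2560)*10 = -80*(-320) = 25600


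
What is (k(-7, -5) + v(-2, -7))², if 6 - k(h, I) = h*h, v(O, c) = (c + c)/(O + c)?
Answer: 139129/81 ≈ 1717.6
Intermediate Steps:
v(O, c) = 2*c/(O + c) (v(O, c) = (2*c)/(O + c) = 2*c/(O + c))
k(h, I) = 6 - h² (k(h, I) = 6 - h*h = 6 - h²)
(k(-7, -5) + v(-2, -7))² = ((6 - 1*(-7)²) + 2*(-7)/(-2 - 7))² = ((6 - 1*49) + 2*(-7)/(-9))² = ((6 - 49) + 2*(-7)*(-⅑))² = (-43 + 14/9)² = (-373/9)² = 139129/81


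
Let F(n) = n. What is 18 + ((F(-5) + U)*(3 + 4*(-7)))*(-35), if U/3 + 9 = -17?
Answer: -72607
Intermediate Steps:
U = -78 (U = -27 + 3*(-17) = -27 - 51 = -78)
18 + ((F(-5) + U)*(3 + 4*(-7)))*(-35) = 18 + ((-5 - 78)*(3 + 4*(-7)))*(-35) = 18 - 83*(3 - 28)*(-35) = 18 - 83*(-25)*(-35) = 18 + 2075*(-35) = 18 - 72625 = -72607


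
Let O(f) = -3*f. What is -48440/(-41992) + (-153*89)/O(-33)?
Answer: -7875132/57739 ≈ -136.39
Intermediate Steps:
-48440/(-41992) + (-153*89)/O(-33) = -48440/(-41992) + (-153*89)/((-3*(-33))) = -48440*(-1/41992) - 13617/99 = 6055/5249 - 13617*1/99 = 6055/5249 - 1513/11 = -7875132/57739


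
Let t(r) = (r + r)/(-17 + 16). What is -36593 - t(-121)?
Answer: -36835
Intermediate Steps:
t(r) = -2*r (t(r) = (2*r)/(-1) = (2*r)*(-1) = -2*r)
-36593 - t(-121) = -36593 - (-2)*(-121) = -36593 - 1*242 = -36593 - 242 = -36835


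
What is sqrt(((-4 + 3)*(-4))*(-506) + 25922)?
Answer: sqrt(23898) ≈ 154.59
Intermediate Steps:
sqrt(((-4 + 3)*(-4))*(-506) + 25922) = sqrt(-1*(-4)*(-506) + 25922) = sqrt(4*(-506) + 25922) = sqrt(-2024 + 25922) = sqrt(23898)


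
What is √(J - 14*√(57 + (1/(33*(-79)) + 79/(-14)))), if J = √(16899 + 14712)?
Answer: √(-2607*√68412544662 + 6796449*√31611)/2607 ≈ 8.8015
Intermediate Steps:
J = √31611 ≈ 177.79
√(J - 14*√(57 + (1/(33*(-79)) + 79/(-14)))) = √(√31611 - 14*√(57 + (1/(33*(-79)) + 79/(-14)))) = √(√31611 - 14*√(57 + ((1/33)*(-1/79) + 79*(-1/14)))) = √(√31611 - 14*√(57 + (-1/2607 - 79/14))) = √(√31611 - 14*√(57 - 205967/36498)) = √(√31611 - √68412544662/2607)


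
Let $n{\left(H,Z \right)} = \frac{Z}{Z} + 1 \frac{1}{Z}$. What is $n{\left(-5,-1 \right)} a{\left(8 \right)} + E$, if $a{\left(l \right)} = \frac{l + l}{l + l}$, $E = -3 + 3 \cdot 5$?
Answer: $12$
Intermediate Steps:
$n{\left(H,Z \right)} = 1 + \frac{1}{Z}$
$E = 12$ ($E = -3 + 15 = 12$)
$a{\left(l \right)} = 1$ ($a{\left(l \right)} = \frac{2 l}{2 l} = 2 l \frac{1}{2 l} = 1$)
$n{\left(-5,-1 \right)} a{\left(8 \right)} + E = \frac{1 - 1}{-1} \cdot 1 + 12 = \left(-1\right) 0 \cdot 1 + 12 = 0 \cdot 1 + 12 = 0 + 12 = 12$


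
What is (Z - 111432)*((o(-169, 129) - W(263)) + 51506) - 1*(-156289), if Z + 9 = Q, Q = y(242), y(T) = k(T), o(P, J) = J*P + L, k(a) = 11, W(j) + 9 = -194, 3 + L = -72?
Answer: -3324134901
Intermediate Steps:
L = -75 (L = -3 - 72 = -75)
W(j) = -203 (W(j) = -9 - 194 = -203)
o(P, J) = -75 + J*P (o(P, J) = J*P - 75 = -75 + J*P)
y(T) = 11
Q = 11
Z = 2 (Z = -9 + 11 = 2)
(Z - 111432)*((o(-169, 129) - W(263)) + 51506) - 1*(-156289) = (2 - 111432)*(((-75 + 129*(-169)) - 1*(-203)) + 51506) - 1*(-156289) = -111430*(((-75 - 21801) + 203) + 51506) + 156289 = -111430*((-21876 + 203) + 51506) + 156289 = -111430*(-21673 + 51506) + 156289 = -111430*29833 + 156289 = -3324291190 + 156289 = -3324134901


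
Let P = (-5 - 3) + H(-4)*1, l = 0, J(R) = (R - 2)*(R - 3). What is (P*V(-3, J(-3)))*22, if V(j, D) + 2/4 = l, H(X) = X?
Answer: 132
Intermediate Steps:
J(R) = (-3 + R)*(-2 + R) (J(R) = (-2 + R)*(-3 + R) = (-3 + R)*(-2 + R))
V(j, D) = -½ (V(j, D) = -½ + 0 = -½)
P = -12 (P = (-5 - 3) - 4*1 = -8 - 4 = -12)
(P*V(-3, J(-3)))*22 = -12*(-½)*22 = 6*22 = 132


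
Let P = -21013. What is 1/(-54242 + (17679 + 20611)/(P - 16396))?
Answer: -37409/2029177268 ≈ -1.8436e-5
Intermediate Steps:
1/(-54242 + (17679 + 20611)/(P - 16396)) = 1/(-54242 + (17679 + 20611)/(-21013 - 16396)) = 1/(-54242 + 38290/(-37409)) = 1/(-54242 + 38290*(-1/37409)) = 1/(-54242 - 38290/37409) = 1/(-2029177268/37409) = -37409/2029177268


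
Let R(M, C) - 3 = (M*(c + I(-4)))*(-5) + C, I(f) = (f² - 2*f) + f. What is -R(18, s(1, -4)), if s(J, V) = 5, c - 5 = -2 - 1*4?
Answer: 1702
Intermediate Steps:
I(f) = f² - f
c = -1 (c = 5 + (-2 - 1*4) = 5 + (-2 - 4) = 5 - 6 = -1)
R(M, C) = 3 + C - 95*M (R(M, C) = 3 + ((M*(-1 - 4*(-1 - 4)))*(-5) + C) = 3 + ((M*(-1 - 4*(-5)))*(-5) + C) = 3 + ((M*(-1 + 20))*(-5) + C) = 3 + ((M*19)*(-5) + C) = 3 + ((19*M)*(-5) + C) = 3 + (-95*M + C) = 3 + (C - 95*M) = 3 + C - 95*M)
-R(18, s(1, -4)) = -(3 + 5 - 95*18) = -(3 + 5 - 1710) = -1*(-1702) = 1702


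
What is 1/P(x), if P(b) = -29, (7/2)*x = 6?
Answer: -1/29 ≈ -0.034483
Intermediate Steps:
x = 12/7 (x = (2/7)*6 = 12/7 ≈ 1.7143)
1/P(x) = 1/(-29) = -1/29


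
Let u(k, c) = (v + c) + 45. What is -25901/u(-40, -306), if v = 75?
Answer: 25901/186 ≈ 139.25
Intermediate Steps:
u(k, c) = 120 + c (u(k, c) = (75 + c) + 45 = 120 + c)
-25901/u(-40, -306) = -25901/(120 - 306) = -25901/(-186) = -25901*(-1/186) = 25901/186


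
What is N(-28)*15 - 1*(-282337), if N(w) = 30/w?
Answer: 3952493/14 ≈ 2.8232e+5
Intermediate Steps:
N(-28)*15 - 1*(-282337) = (30/(-28))*15 - 1*(-282337) = (30*(-1/28))*15 + 282337 = -15/14*15 + 282337 = -225/14 + 282337 = 3952493/14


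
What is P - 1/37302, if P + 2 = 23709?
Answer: 884318513/37302 ≈ 23707.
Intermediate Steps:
P = 23707 (P = -2 + 23709 = 23707)
P - 1/37302 = 23707 - 1/37302 = 884318513/37302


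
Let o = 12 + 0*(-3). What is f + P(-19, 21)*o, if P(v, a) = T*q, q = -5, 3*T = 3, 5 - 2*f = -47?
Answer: -34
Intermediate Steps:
f = 26 (f = 5/2 - ½*(-47) = 5/2 + 47/2 = 26)
T = 1 (T = (⅓)*3 = 1)
P(v, a) = -5 (P(v, a) = 1*(-5) = -5)
o = 12 (o = 12 + 0 = 12)
f + P(-19, 21)*o = 26 - 5*12 = 26 - 60 = -34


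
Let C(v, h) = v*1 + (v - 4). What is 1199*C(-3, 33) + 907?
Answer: -11083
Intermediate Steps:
C(v, h) = -4 + 2*v (C(v, h) = v + (-4 + v) = -4 + 2*v)
1199*C(-3, 33) + 907 = 1199*(-4 + 2*(-3)) + 907 = 1199*(-4 - 6) + 907 = 1199*(-10) + 907 = -11990 + 907 = -11083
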